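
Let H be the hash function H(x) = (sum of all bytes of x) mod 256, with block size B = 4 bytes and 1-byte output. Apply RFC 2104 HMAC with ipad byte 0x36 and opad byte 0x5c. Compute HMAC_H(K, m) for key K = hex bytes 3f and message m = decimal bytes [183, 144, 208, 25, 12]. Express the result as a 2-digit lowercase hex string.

Key hex bytes 3f is 1 byte ≤ B = 4; zero-pad to 4 bytes: K' = 3f 00 00 00.
K' ⊕ ipad = 09 36 36 36.  K' ⊕ opad = 63 5c 5c 5c.
Inner input = (K'⊕ipad) ∥ m = 09 36 36 36 ∥ b7 90 d0 19 0c.
Inner hash: sum = 9+54+54+54+183+144+208+25+12 = 743; mod 256 = 231 → e7.
Outer input = (K'⊕opad) ∥ inner = 63 5c 5c 5c ∥ e7.
Outer hash (tag): sum = 99+92+92+92+231 = 606; mod 256 = 94 → 5e.

5e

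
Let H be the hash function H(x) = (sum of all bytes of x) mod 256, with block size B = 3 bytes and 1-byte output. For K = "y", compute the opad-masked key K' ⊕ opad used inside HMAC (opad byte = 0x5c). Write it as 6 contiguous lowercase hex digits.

Key "y" = 79 is 1 byte ≤ B = 3; zero-pad to 3 bytes: K' = 79 00 00.
XOR each byte with 0x5c: 79⊕5c=25, 00⊕5c=5c, 00⊕5c=5c.

255c5c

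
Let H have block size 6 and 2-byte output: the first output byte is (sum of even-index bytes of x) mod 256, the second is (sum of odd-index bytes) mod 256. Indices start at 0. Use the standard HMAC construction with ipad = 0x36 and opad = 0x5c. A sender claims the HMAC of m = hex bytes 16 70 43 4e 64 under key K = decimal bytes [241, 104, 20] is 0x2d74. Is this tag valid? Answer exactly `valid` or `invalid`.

Key decimal bytes [241, 104, 20] = f1 68 14 is 3 bytes ≤ B = 6; zero-pad to 6 bytes: K' = f1 68 14 00 00 00.
K' ⊕ ipad = c7 5e 22 36 36 36; K' ⊕ opad = ad 34 48 5c 5c 5c.
Inner hash: even-index sum = 476 mod 256 = 220; odd-index sum = 392 mod 256 = 136 → dc 88.
Outer hash (recomputed tag): even-index sum = 557 mod 256 = 45; odd-index sum = 372 mod 256 = 116 → 2d 74.
Recomputed tag = 2d74; claimed = 2d74 → match.

valid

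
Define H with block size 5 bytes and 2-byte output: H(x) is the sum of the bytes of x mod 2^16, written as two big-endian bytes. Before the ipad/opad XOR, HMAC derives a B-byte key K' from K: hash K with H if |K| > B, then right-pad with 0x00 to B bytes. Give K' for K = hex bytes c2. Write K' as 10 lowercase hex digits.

c200000000

Key hex bytes c2 is 1 byte ≤ B = 5; zero-pad to 5 bytes: K' = c2 00 00 00 00.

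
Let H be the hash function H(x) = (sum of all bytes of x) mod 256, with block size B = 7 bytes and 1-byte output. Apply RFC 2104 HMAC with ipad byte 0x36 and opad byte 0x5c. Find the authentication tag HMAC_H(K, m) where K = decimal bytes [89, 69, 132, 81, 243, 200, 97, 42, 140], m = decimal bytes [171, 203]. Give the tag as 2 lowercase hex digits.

6e

Key decimal bytes [89, 69, 132, 81, 243, 200, 97, 42, 140] = 59 45 84 51 f3 c8 61 2a 8c is 9 bytes > B = 7, so hash it first: H(key) = 45, then zero-pad to 7 bytes: K' = 45 00 00 00 00 00 00.
K' ⊕ ipad = 73 36 36 36 36 36 36.  K' ⊕ opad = 19 5c 5c 5c 5c 5c 5c.
Inner input = (K'⊕ipad) ∥ m = 73 36 36 36 36 36 36 ∥ ab cb.
Inner hash: sum = 115+54+54+54+54+54+54+171+203 = 813; mod 256 = 45 → 2d.
Outer input = (K'⊕opad) ∥ inner = 19 5c 5c 5c 5c 5c 5c ∥ 2d.
Outer hash (tag): sum = 25+92+92+92+92+92+92+45 = 622; mod 256 = 110 → 6e.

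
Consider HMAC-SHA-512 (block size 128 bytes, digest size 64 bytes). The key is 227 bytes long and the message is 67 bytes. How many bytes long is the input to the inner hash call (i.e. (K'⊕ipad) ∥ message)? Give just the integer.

195

Key is 227 > 128 bytes, so it is hashed to 64 bytes then zero-padded to 128: |K'| = 128.
Inner input = (K'⊕ipad) ∥ m → 128 + 67 = 195 bytes.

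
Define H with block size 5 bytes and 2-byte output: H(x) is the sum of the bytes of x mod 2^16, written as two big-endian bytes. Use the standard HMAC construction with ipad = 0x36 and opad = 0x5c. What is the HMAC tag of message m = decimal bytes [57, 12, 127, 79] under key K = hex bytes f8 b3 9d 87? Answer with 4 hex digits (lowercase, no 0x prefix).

Key hex bytes f8 b3 9d 87 is 4 bytes ≤ B = 5; zero-pad to 5 bytes: K' = f8 b3 9d 87 00.
K' ⊕ ipad = ce 85 ab b1 36.  K' ⊕ opad = a4 ef c1 db 5c.
Inner input = (K'⊕ipad) ∥ m = ce 85 ab b1 36 ∥ 39 0c 7f 4f.
Inner hash: sum = 206+133+171+177+54+57+12+127+79 = 1016 → 03 f8.
Outer input = (K'⊕opad) ∥ inner = a4 ef c1 db 5c ∥ 03 f8.
Outer hash (tag): sum = 164+239+193+219+92+3+248 = 1158 → 04 86.

0486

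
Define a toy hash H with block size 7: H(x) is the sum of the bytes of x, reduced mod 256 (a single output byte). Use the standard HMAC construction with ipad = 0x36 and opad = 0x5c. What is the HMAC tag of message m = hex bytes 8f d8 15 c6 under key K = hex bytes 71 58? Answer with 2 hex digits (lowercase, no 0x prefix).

Key hex bytes 71 58 is 2 bytes ≤ B = 7; zero-pad to 7 bytes: K' = 71 58 00 00 00 00 00.
K' ⊕ ipad = 47 6e 36 36 36 36 36.  K' ⊕ opad = 2d 04 5c 5c 5c 5c 5c.
Inner input = (K'⊕ipad) ∥ m = 47 6e 36 36 36 36 36 ∥ 8f d8 15 c6.
Inner hash: sum = 71+110+54+54+54+54+54+143+216+21+198 = 1029; mod 256 = 5 → 05.
Outer input = (K'⊕opad) ∥ inner = 2d 04 5c 5c 5c 5c 5c ∥ 05.
Outer hash (tag): sum = 45+4+92+92+92+92+92+5 = 514; mod 256 = 2 → 02.

02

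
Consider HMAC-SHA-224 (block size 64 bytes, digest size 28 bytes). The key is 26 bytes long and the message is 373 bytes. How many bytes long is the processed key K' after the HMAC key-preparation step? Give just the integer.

64

Key is 26 ≤ 64 bytes, zero-padded: |K'| = 64.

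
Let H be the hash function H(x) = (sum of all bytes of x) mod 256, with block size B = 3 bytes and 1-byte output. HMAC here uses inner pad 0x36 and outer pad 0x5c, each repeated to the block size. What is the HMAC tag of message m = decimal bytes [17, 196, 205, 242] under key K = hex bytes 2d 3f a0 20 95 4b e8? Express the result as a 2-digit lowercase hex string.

22

Key hex bytes 2d 3f a0 20 95 4b e8 is 7 bytes > B = 3, so hash it first: H(key) = f4, then zero-pad to 3 bytes: K' = f4 00 00.
K' ⊕ ipad = c2 36 36.  K' ⊕ opad = a8 5c 5c.
Inner input = (K'⊕ipad) ∥ m = c2 36 36 ∥ 11 c4 cd f2.
Inner hash: sum = 194+54+54+17+196+205+242 = 962; mod 256 = 194 → c2.
Outer input = (K'⊕opad) ∥ inner = a8 5c 5c ∥ c2.
Outer hash (tag): sum = 168+92+92+194 = 546; mod 256 = 34 → 22.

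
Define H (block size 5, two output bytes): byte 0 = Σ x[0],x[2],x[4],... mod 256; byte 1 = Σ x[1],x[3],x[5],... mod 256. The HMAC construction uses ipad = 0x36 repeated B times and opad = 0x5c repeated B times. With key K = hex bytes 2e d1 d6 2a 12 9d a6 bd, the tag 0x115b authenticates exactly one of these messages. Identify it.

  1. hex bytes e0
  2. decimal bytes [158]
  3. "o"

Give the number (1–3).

Key hex bytes 2e d1 d6 2a 12 9d a6 bd is 8 bytes > B = 5, so hash it first: H(key) = bc 55, then zero-pad to 5 bytes: K' = bc 55 00 00 00.
K' ⊕ ipad = 8a 63 36 36 36; K' ⊕ opad = e0 09 5c 5c 5c.
m1: inner = H(8a 63 36 36 36 e0) = f6 79; tag = H(e0 09 5c 5c 5c f6 79) = 115b ← matches
m2: inner = H(8a 63 36 36 36 9e) = f6 37; tag = H(e0 09 5c 5c 5c f6 37) = cf5b
m3: inner = H(8a 63 36 36 36 6f) = f6 08; tag = H(e0 09 5c 5c 5c f6 08) = a05b

1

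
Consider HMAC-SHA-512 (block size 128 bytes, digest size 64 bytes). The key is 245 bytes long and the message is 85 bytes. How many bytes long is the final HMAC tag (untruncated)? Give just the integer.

The tag is one SHA-512 digest: 64 bytes.

64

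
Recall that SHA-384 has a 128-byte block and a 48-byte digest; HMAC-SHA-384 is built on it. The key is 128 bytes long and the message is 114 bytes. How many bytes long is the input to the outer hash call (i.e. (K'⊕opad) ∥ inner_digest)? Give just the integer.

Key is 128 ≤ 128 bytes, zero-padded: |K'| = 128.
Outer input = (K'⊕opad) ∥ H(inner) → 128 + 48 = 176 bytes.

176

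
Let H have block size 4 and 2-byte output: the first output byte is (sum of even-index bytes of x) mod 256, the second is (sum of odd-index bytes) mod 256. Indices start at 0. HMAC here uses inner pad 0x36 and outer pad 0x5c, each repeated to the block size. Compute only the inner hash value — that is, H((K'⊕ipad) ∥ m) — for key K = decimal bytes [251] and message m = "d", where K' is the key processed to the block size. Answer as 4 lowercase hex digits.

676c

Key decimal bytes [251] = fb is 1 byte ≤ B = 4; zero-pad to 4 bytes: K' = fb 00 00 00.
K' ⊕ ipad = cd 36 36 36.
Inner input = cd 36 36 36 ∥ 64.
Inner hash: even-index sum = 359 mod 256 = 103; odd-index sum = 108 mod 256 = 108 → 67 6c.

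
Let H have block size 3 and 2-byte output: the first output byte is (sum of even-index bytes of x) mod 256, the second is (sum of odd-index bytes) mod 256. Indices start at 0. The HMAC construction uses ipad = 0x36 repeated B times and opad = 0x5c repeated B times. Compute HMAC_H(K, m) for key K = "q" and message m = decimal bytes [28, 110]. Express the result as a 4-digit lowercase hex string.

db47

Key "q" = 71 is 1 byte ≤ B = 3; zero-pad to 3 bytes: K' = 71 00 00.
K' ⊕ ipad = 47 36 36.  K' ⊕ opad = 2d 5c 5c.
Inner input = (K'⊕ipad) ∥ m = 47 36 36 ∥ 1c 6e.
Inner hash: even-index sum = 235 mod 256 = 235; odd-index sum = 82 mod 256 = 82 → eb 52.
Outer input = (K'⊕opad) ∥ inner = 2d 5c 5c ∥ eb 52.
Outer hash (tag): even-index sum = 219 mod 256 = 219; odd-index sum = 327 mod 256 = 71 → db 47.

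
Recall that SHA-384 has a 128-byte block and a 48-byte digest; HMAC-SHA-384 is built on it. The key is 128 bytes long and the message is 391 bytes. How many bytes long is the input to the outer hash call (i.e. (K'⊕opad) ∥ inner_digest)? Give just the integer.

176

Key is 128 ≤ 128 bytes, zero-padded: |K'| = 128.
Outer input = (K'⊕opad) ∥ H(inner) → 128 + 48 = 176 bytes.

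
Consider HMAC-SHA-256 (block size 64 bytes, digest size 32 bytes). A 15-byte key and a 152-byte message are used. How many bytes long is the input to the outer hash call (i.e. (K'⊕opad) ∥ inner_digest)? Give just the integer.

96

Key is 15 ≤ 64 bytes, zero-padded: |K'| = 64.
Outer input = (K'⊕opad) ∥ H(inner) → 64 + 32 = 96 bytes.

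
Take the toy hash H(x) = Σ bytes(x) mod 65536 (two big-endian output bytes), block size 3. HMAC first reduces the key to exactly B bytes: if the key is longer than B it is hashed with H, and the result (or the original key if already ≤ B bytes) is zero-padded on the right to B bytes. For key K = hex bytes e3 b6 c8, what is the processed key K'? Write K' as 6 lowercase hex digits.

Key hex bytes e3 b6 c8 is exactly B = 3 bytes: K' = e3 b6 c8.

e3b6c8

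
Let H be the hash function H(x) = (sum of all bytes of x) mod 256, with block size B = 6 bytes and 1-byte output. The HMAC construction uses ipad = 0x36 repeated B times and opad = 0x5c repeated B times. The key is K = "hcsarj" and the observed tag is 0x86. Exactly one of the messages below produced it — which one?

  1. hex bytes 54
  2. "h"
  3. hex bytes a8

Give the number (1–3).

1

Key "hcsarj" = 68 63 73 61 72 6a is exactly B = 6 bytes: K' = 68 63 73 61 72 6a.
K' ⊕ ipad = 5e 55 45 57 44 5c; K' ⊕ opad = 34 3f 2f 3d 2e 36.
m1: inner = H(5e 55 45 57 44 5c 54) = 43; tag = H(34 3f 2f 3d 2e 36 43) = 86 ← matches
m2: inner = H(5e 55 45 57 44 5c 68) = 57; tag = H(34 3f 2f 3d 2e 36 57) = 9a
m3: inner = H(5e 55 45 57 44 5c a8) = 97; tag = H(34 3f 2f 3d 2e 36 97) = da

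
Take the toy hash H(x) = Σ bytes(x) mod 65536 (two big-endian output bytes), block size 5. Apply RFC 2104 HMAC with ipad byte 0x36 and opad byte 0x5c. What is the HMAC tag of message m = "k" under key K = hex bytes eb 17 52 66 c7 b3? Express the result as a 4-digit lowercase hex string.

Key hex bytes eb 17 52 66 c7 b3 is 6 bytes > B = 5, so hash it first: H(key) = 03 34, then zero-pad to 5 bytes: K' = 03 34 00 00 00.
K' ⊕ ipad = 35 02 36 36 36.  K' ⊕ opad = 5f 68 5c 5c 5c.
Inner input = (K'⊕ipad) ∥ m = 35 02 36 36 36 ∥ 6b.
Inner hash: sum = 53+2+54+54+54+107 = 324 → 01 44.
Outer input = (K'⊕opad) ∥ inner = 5f 68 5c 5c 5c ∥ 01 44.
Outer hash (tag): sum = 95+104+92+92+92+1+68 = 544 → 02 20.

0220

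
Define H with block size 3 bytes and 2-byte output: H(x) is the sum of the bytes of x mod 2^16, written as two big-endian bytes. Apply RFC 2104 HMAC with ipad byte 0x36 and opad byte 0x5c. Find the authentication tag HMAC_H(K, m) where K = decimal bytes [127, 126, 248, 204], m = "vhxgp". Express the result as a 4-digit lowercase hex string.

Key decimal bytes [127, 126, 248, 204] = 7f 7e f8 cc is 4 bytes > B = 3, so hash it first: H(key) = 02 c1, then zero-pad to 3 bytes: K' = 02 c1 00.
K' ⊕ ipad = 34 f7 36.  K' ⊕ opad = 5e 9d 5c.
Inner input = (K'⊕ipad) ∥ m = 34 f7 36 ∥ 76 68 78 67 70.
Inner hash: sum = 52+247+54+118+104+120+103+112 = 910 → 03 8e.
Outer input = (K'⊕opad) ∥ inner = 5e 9d 5c ∥ 03 8e.
Outer hash (tag): sum = 94+157+92+3+142 = 488 → 01 e8.

01e8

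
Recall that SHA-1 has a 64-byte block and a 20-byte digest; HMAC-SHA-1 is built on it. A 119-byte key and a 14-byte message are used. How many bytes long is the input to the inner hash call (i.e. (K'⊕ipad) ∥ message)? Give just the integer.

Key is 119 > 64 bytes, so it is hashed to 20 bytes then zero-padded to 64: |K'| = 64.
Inner input = (K'⊕ipad) ∥ m → 64 + 14 = 78 bytes.

78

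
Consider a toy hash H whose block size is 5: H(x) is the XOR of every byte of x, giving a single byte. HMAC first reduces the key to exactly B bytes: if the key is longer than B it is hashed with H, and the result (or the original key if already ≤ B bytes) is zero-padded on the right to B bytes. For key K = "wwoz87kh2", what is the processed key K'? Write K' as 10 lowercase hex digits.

2b00000000

|K| = 9 > B = 5, so first hash the key.
H(K): XOR 77⊕77⊕6f⊕7a⊕38⊕37⊕6b⊕68⊕32 = 2b.
Zero-pad H(K) = 2b to 5 bytes: K' = 2b 00 00 00 00.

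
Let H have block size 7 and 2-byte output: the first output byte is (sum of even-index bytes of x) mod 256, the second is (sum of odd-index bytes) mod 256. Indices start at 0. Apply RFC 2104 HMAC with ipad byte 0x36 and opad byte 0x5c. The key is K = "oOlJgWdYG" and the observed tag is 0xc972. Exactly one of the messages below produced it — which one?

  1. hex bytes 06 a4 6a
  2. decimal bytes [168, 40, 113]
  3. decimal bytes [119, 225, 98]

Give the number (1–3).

2

Key "oOlJgWdYG" = 6f 4f 6c 4a 67 57 64 59 47 is 9 bytes > B = 7, so hash it first: H(key) = ed 49, then zero-pad to 7 bytes: K' = ed 49 00 00 00 00 00.
K' ⊕ ipad = db 7f 36 36 36 36 36; K' ⊕ opad = b1 15 5c 5c 5c 5c 5c.
m1: inner = H(db 7f 36 36 36 36 36 06 a4 6a) = 21 5b; tag = H(b1 15 5c 5c 5c 5c 5c 21 5b) = 20ee
m2: inner = H(db 7f 36 36 36 36 36 a8 28 71) = a5 04; tag = H(b1 15 5c 5c 5c 5c 5c a5 04) = c972 ← matches
m3: inner = H(db 7f 36 36 36 36 36 77 e1 62) = 5e c4; tag = H(b1 15 5c 5c 5c 5c 5c 5e c4) = 892b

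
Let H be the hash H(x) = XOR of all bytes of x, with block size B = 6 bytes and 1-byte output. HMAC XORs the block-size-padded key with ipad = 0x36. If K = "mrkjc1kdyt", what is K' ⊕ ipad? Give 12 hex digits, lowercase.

783636363636

Key "mrkjc1kdyt" = 6d 72 6b 6a 63 31 6b 64 79 74 is 10 bytes > B = 6, so hash it first: H(key) = 4e, then zero-pad to 6 bytes: K' = 4e 00 00 00 00 00.
XOR each byte with 0x36: 4e⊕36=78, 00⊕36=36, 00⊕36=36, 00⊕36=36, 00⊕36=36, 00⊕36=36.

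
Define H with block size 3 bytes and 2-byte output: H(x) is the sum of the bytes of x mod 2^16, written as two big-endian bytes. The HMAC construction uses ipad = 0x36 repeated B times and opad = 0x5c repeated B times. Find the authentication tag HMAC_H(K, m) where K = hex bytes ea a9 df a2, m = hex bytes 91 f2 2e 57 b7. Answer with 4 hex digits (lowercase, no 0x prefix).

Key hex bytes ea a9 df a2 is 4 bytes > B = 3, so hash it first: H(key) = 03 14, then zero-pad to 3 bytes: K' = 03 14 00.
K' ⊕ ipad = 35 22 36.  K' ⊕ opad = 5f 48 5c.
Inner input = (K'⊕ipad) ∥ m = 35 22 36 ∥ 91 f2 2e 57 b7.
Inner hash: sum = 53+34+54+145+242+46+87+183 = 844 → 03 4c.
Outer input = (K'⊕opad) ∥ inner = 5f 48 5c ∥ 03 4c.
Outer hash (tag): sum = 95+72+92+3+76 = 338 → 01 52.

0152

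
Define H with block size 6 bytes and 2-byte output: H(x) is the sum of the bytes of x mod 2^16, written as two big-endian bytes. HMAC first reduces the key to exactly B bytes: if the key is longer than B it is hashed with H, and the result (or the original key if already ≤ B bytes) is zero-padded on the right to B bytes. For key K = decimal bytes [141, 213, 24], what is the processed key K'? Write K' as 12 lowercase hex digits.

Key decimal bytes [141, 213, 24] = 8d d5 18 is 3 bytes ≤ B = 6; zero-pad to 6 bytes: K' = 8d d5 18 00 00 00.

8dd518000000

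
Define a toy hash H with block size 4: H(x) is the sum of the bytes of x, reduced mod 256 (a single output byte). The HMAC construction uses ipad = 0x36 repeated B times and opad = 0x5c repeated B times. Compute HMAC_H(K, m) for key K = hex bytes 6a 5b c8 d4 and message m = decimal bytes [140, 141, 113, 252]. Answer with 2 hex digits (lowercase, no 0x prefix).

Key hex bytes 6a 5b c8 d4 is exactly B = 4 bytes: K' = 6a 5b c8 d4.
K' ⊕ ipad = 5c 6d fe e2.  K' ⊕ opad = 36 07 94 88.
Inner input = (K'⊕ipad) ∥ m = 5c 6d fe e2 ∥ 8c 8d 71 fc.
Inner hash: sum = 92+109+254+226+140+141+113+252 = 1327; mod 256 = 47 → 2f.
Outer input = (K'⊕opad) ∥ inner = 36 07 94 88 ∥ 2f.
Outer hash (tag): sum = 54+7+148+136+47 = 392; mod 256 = 136 → 88.

88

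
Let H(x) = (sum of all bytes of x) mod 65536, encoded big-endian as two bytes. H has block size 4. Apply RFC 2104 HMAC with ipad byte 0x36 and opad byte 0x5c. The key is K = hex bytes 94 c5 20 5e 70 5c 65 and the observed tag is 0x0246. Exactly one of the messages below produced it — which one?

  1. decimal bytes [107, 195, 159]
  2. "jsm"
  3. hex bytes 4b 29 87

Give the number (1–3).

3

Key hex bytes 94 c5 20 5e 70 5c 65 is 7 bytes > B = 4, so hash it first: H(key) = 03 08, then zero-pad to 4 bytes: K' = 03 08 00 00.
K' ⊕ ipad = 35 3e 36 36; K' ⊕ opad = 5f 54 5c 5c.
m1: inner = H(35 3e 36 36 6b c3 9f) = 02 ac; tag = H(5f 54 5c 5c 02 ac) = 0219
m2: inner = H(35 3e 36 36 6a 73 6d) = 02 29; tag = H(5f 54 5c 5c 02 29) = 0196
m3: inner = H(35 3e 36 36 4b 29 87) = 01 da; tag = H(5f 54 5c 5c 01 da) = 0246 ← matches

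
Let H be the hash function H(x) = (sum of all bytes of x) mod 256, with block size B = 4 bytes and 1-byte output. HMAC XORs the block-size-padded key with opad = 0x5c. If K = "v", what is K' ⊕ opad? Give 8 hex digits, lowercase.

Key "v" = 76 is 1 byte ≤ B = 4; zero-pad to 4 bytes: K' = 76 00 00 00.
XOR each byte with 0x5c: 76⊕5c=2a, 00⊕5c=5c, 00⊕5c=5c, 00⊕5c=5c.

2a5c5c5c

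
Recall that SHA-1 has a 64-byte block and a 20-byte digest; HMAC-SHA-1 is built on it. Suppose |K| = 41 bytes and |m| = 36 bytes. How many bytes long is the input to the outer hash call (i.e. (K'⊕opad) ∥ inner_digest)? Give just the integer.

84

Key is 41 ≤ 64 bytes, zero-padded: |K'| = 64.
Outer input = (K'⊕opad) ∥ H(inner) → 64 + 20 = 84 bytes.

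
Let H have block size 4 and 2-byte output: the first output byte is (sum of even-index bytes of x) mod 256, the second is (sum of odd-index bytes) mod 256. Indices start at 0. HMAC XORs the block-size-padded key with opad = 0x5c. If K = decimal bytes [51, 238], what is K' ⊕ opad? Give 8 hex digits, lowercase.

6fb25c5c

Key decimal bytes [51, 238] = 33 ee is 2 bytes ≤ B = 4; zero-pad to 4 bytes: K' = 33 ee 00 00.
XOR each byte with 0x5c: 33⊕5c=6f, ee⊕5c=b2, 00⊕5c=5c, 00⊕5c=5c.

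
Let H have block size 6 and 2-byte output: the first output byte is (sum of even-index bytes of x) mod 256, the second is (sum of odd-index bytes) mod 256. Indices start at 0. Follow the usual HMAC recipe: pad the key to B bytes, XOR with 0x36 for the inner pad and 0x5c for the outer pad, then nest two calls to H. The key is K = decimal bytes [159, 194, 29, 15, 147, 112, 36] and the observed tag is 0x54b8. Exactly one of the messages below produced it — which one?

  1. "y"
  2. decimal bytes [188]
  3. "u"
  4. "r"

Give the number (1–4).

2

Key decimal bytes [159, 194, 29, 15, 147, 112, 36] = 9f c2 1d 0f 93 70 24 is 7 bytes > B = 6, so hash it first: H(key) = 73 41, then zero-pad to 6 bytes: K' = 73 41 00 00 00 00.
K' ⊕ ipad = 45 77 36 36 36 36; K' ⊕ opad = 2f 1d 5c 5c 5c 5c.
m1: inner = H(45 77 36 36 36 36 79) = 2a e3; tag = H(2f 1d 5c 5c 5c 5c 2a e3) = 11b8
m2: inner = H(45 77 36 36 36 36 bc) = 6d e3; tag = H(2f 1d 5c 5c 5c 5c 6d e3) = 54b8 ← matches
m3: inner = H(45 77 36 36 36 36 75) = 26 e3; tag = H(2f 1d 5c 5c 5c 5c 26 e3) = 0db8
m4: inner = H(45 77 36 36 36 36 72) = 23 e3; tag = H(2f 1d 5c 5c 5c 5c 23 e3) = 0ab8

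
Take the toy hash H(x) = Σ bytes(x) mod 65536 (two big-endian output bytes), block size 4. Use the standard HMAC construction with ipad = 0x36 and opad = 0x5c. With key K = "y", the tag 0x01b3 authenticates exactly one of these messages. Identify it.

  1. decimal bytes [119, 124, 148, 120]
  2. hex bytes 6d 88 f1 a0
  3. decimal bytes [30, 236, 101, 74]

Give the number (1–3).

Key "y" = 79 is 1 byte ≤ B = 4; zero-pad to 4 bytes: K' = 79 00 00 00.
K' ⊕ ipad = 4f 36 36 36; K' ⊕ opad = 25 5c 5c 5c.
m1: inner = H(4f 36 36 36 77 7c 94 78) = 02 f0; tag = H(25 5c 5c 5c 02 f0) = 022b
m2: inner = H(4f 36 36 36 6d 88 f1 a0) = 03 77; tag = H(25 5c 5c 5c 03 77) = 01b3 ← matches
m3: inner = H(4f 36 36 36 1e ec 65 4a) = 02 aa; tag = H(25 5c 5c 5c 02 aa) = 01e5

2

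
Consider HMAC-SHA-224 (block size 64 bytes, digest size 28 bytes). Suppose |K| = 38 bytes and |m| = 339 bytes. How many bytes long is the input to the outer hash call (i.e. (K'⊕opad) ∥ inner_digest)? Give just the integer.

Key is 38 ≤ 64 bytes, zero-padded: |K'| = 64.
Outer input = (K'⊕opad) ∥ H(inner) → 64 + 28 = 92 bytes.

92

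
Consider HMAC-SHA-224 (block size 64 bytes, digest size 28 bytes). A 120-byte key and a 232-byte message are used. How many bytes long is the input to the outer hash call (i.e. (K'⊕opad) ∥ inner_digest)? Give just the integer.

92

Key is 120 > 64 bytes, so it is hashed to 28 bytes then zero-padded to 64: |K'| = 64.
Outer input = (K'⊕opad) ∥ H(inner) → 64 + 28 = 92 bytes.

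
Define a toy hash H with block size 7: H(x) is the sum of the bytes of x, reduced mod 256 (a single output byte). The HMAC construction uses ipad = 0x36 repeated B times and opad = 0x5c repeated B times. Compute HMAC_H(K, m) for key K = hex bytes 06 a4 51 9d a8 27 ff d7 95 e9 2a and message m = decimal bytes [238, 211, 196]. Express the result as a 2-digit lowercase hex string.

Key hex bytes 06 a4 51 9d a8 27 ff d7 95 e9 2a is 11 bytes > B = 7, so hash it first: H(key) = e5, then zero-pad to 7 bytes: K' = e5 00 00 00 00 00 00.
K' ⊕ ipad = d3 36 36 36 36 36 36.  K' ⊕ opad = b9 5c 5c 5c 5c 5c 5c.
Inner input = (K'⊕ipad) ∥ m = d3 36 36 36 36 36 36 ∥ ee d3 c4.
Inner hash: sum = 211+54+54+54+54+54+54+238+211+196 = 1180; mod 256 = 156 → 9c.
Outer input = (K'⊕opad) ∥ inner = b9 5c 5c 5c 5c 5c 5c ∥ 9c.
Outer hash (tag): sum = 185+92+92+92+92+92+92+156 = 893; mod 256 = 125 → 7d.

7d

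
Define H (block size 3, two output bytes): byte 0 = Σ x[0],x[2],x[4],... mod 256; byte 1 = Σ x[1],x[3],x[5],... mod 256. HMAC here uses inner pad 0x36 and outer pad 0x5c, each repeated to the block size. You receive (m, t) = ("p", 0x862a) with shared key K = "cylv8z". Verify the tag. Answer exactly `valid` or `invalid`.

invalid

Key "cylv8z" = 63 79 6c 76 38 7a is 6 bytes > B = 3, so hash it first: H(key) = 07 69, then zero-pad to 3 bytes: K' = 07 69 00.
K' ⊕ ipad = 31 5f 36; K' ⊕ opad = 5b 35 5c.
Inner hash: even-index sum = 103 mod 256 = 103; odd-index sum = 207 mod 256 = 207 → 67 cf.
Outer hash (recomputed tag): even-index sum = 390 mod 256 = 134; odd-index sum = 156 mod 256 = 156 → 86 9c.
Recomputed tag = 869c; claimed = 862a → mismatch.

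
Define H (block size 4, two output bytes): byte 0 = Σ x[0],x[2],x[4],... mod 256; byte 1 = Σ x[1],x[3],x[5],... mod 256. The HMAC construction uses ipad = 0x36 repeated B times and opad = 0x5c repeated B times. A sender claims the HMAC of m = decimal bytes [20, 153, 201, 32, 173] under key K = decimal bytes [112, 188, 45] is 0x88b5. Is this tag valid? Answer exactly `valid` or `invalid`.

Key decimal bytes [112, 188, 45] = 70 bc 2d is 3 bytes ≤ B = 4; zero-pad to 4 bytes: K' = 70 bc 2d 00.
K' ⊕ ipad = 46 8a 1b 36; K' ⊕ opad = 2c e0 71 5c.
Inner hash: even-index sum = 491 mod 256 = 235; odd-index sum = 377 mod 256 = 121 → eb 79.
Outer hash (recomputed tag): even-index sum = 392 mod 256 = 136; odd-index sum = 437 mod 256 = 181 → 88 b5.
Recomputed tag = 88b5; claimed = 88b5 → match.

valid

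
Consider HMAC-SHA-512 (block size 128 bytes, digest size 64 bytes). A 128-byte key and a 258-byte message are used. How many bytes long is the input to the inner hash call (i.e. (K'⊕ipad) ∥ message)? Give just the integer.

386

Key is 128 ≤ 128 bytes, zero-padded: |K'| = 128.
Inner input = (K'⊕ipad) ∥ m → 128 + 258 = 386 bytes.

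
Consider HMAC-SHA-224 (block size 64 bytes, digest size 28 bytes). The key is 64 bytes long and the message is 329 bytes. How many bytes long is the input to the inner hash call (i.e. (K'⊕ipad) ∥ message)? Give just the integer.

Key is 64 ≤ 64 bytes, zero-padded: |K'| = 64.
Inner input = (K'⊕ipad) ∥ m → 64 + 329 = 393 bytes.

393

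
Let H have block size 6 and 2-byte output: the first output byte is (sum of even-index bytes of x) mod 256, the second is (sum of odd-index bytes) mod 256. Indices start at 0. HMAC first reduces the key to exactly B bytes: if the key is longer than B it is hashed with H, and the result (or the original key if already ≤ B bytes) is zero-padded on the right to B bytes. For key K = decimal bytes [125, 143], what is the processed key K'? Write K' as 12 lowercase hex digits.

Key decimal bytes [125, 143] = 7d 8f is 2 bytes ≤ B = 6; zero-pad to 6 bytes: K' = 7d 8f 00 00 00 00.

7d8f00000000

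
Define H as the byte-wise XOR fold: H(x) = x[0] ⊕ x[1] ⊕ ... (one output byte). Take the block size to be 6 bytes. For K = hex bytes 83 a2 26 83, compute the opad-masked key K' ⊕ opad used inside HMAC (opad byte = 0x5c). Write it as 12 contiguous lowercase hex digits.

Key hex bytes 83 a2 26 83 is 4 bytes ≤ B = 6; zero-pad to 6 bytes: K' = 83 a2 26 83 00 00.
XOR each byte with 0x5c: 83⊕5c=df, a2⊕5c=fe, 26⊕5c=7a, 83⊕5c=df, 00⊕5c=5c, 00⊕5c=5c.

dffe7adf5c5c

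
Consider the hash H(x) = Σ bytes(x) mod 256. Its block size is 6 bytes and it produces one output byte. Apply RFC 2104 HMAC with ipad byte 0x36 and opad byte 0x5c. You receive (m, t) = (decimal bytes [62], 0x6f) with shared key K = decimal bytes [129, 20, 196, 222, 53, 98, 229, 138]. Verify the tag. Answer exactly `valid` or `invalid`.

Key decimal bytes [129, 20, 196, 222, 53, 98, 229, 138] = 81 14 c4 de 35 62 e5 8a is 8 bytes > B = 6, so hash it first: H(key) = 3d, then zero-pad to 6 bytes: K' = 3d 00 00 00 00 00.
K' ⊕ ipad = 0b 36 36 36 36 36; K' ⊕ opad = 61 5c 5c 5c 5c 5c.
Inner hash: sum = 11+54+54+54+54+54+62 = 343; mod 256 = 87 → 57.
Outer hash (recomputed tag): sum = 97+92+92+92+92+92+87 = 644; mod 256 = 132 → 84.
Recomputed tag = 84; claimed = 6f → mismatch.

invalid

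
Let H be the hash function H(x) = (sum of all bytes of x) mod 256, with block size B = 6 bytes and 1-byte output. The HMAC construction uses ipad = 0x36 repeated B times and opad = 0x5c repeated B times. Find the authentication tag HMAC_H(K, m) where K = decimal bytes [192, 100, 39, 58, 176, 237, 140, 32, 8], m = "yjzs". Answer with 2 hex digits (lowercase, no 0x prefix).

Key decimal bytes [192, 100, 39, 58, 176, 237, 140, 32, 8] = c0 64 27 3a b0 ed 8c 20 08 is 9 bytes > B = 6, so hash it first: H(key) = d6, then zero-pad to 6 bytes: K' = d6 00 00 00 00 00.
K' ⊕ ipad = e0 36 36 36 36 36.  K' ⊕ opad = 8a 5c 5c 5c 5c 5c.
Inner input = (K'⊕ipad) ∥ m = e0 36 36 36 36 36 ∥ 79 6a 7a 73.
Inner hash: sum = 224+54+54+54+54+54+121+106+122+115 = 958; mod 256 = 190 → be.
Outer input = (K'⊕opad) ∥ inner = 8a 5c 5c 5c 5c 5c ∥ be.
Outer hash (tag): sum = 138+92+92+92+92+92+190 = 788; mod 256 = 20 → 14.

14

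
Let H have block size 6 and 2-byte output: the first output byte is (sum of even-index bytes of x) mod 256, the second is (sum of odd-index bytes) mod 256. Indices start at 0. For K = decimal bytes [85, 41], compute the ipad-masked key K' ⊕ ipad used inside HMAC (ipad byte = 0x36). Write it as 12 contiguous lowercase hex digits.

Key decimal bytes [85, 41] = 55 29 is 2 bytes ≤ B = 6; zero-pad to 6 bytes: K' = 55 29 00 00 00 00.
XOR each byte with 0x36: 55⊕36=63, 29⊕36=1f, 00⊕36=36, 00⊕36=36, 00⊕36=36, 00⊕36=36.

631f36363636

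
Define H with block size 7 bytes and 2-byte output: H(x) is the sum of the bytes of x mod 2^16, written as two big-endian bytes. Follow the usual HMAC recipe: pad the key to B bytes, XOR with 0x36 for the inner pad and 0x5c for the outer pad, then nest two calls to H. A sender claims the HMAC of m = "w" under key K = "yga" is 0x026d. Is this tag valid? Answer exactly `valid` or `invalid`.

Key "yga" = 79 67 61 is 3 bytes ≤ B = 7; zero-pad to 7 bytes: K' = 79 67 61 00 00 00 00.
K' ⊕ ipad = 4f 51 57 36 36 36 36; K' ⊕ opad = 25 3b 3d 5c 5c 5c 5c.
Inner hash: sum = 79+81+87+54+54+54+54+119 = 582 → 02 46.
Outer hash (recomputed tag): sum = 37+59+61+92+92+92+92+2+70 = 597 → 02 55.
Recomputed tag = 0255; claimed = 026d → mismatch.

invalid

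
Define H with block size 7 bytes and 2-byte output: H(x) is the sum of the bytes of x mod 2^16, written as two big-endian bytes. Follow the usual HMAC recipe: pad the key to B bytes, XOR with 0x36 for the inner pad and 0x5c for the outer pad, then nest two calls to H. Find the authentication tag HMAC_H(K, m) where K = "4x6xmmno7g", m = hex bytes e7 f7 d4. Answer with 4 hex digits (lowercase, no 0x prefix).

03b0

Key "4x6xmmno7g" = 34 78 36 78 6d 6d 6e 6f 37 67 is 10 bytes > B = 7, so hash it first: H(key) = 03 af, then zero-pad to 7 bytes: K' = 03 af 00 00 00 00 00.
K' ⊕ ipad = 35 99 36 36 36 36 36.  K' ⊕ opad = 5f f3 5c 5c 5c 5c 5c.
Inner input = (K'⊕ipad) ∥ m = 35 99 36 36 36 36 36 ∥ e7 f7 d4.
Inner hash: sum = 53+153+54+54+54+54+54+231+247+212 = 1166 → 04 8e.
Outer input = (K'⊕opad) ∥ inner = 5f f3 5c 5c 5c 5c 5c ∥ 04 8e.
Outer hash (tag): sum = 95+243+92+92+92+92+92+4+142 = 944 → 03 b0.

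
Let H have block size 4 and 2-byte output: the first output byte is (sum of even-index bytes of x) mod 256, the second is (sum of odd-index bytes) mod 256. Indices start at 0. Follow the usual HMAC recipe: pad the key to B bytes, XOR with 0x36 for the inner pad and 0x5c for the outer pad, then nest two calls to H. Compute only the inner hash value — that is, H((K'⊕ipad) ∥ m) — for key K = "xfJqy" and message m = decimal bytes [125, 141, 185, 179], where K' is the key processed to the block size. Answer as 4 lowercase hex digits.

7957

Key "xfJqy" = 78 66 4a 71 79 is 5 bytes > B = 4, so hash it first: H(key) = 3b d7, then zero-pad to 4 bytes: K' = 3b d7 00 00.
K' ⊕ ipad = 0d e1 36 36.
Inner input = 0d e1 36 36 ∥ 7d 8d b9 b3.
Inner hash: even-index sum = 377 mod 256 = 121; odd-index sum = 599 mod 256 = 87 → 79 57.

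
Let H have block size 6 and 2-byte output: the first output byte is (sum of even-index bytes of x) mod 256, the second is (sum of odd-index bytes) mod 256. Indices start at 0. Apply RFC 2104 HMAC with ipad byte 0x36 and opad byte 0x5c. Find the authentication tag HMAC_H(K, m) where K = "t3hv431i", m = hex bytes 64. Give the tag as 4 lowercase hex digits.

Key "t3hv431i" = 74 33 68 76 34 33 31 69 is 8 bytes > B = 6, so hash it first: H(key) = 41 45, then zero-pad to 6 bytes: K' = 41 45 00 00 00 00.
K' ⊕ ipad = 77 73 36 36 36 36.  K' ⊕ opad = 1d 19 5c 5c 5c 5c.
Inner input = (K'⊕ipad) ∥ m = 77 73 36 36 36 36 ∥ 64.
Inner hash: even-index sum = 327 mod 256 = 71; odd-index sum = 223 mod 256 = 223 → 47 df.
Outer input = (K'⊕opad) ∥ inner = 1d 19 5c 5c 5c 5c ∥ 47 df.
Outer hash (tag): even-index sum = 284 mod 256 = 28; odd-index sum = 432 mod 256 = 176 → 1c b0.

1cb0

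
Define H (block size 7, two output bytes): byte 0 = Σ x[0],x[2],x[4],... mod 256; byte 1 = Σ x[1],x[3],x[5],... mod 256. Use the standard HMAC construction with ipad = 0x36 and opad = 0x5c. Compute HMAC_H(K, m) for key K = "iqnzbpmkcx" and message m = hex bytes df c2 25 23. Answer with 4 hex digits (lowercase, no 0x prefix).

e1e0

Key "iqnzbpmkcx" = 69 71 6e 7a 62 70 6d 6b 63 78 is 10 bytes > B = 7, so hash it first: H(key) = 09 3e, then zero-pad to 7 bytes: K' = 09 3e 00 00 00 00 00.
K' ⊕ ipad = 3f 08 36 36 36 36 36.  K' ⊕ opad = 55 62 5c 5c 5c 5c 5c.
Inner input = (K'⊕ipad) ∥ m = 3f 08 36 36 36 36 36 ∥ df c2 25 23.
Inner hash: even-index sum = 454 mod 256 = 198; odd-index sum = 376 mod 256 = 120 → c6 78.
Outer input = (K'⊕opad) ∥ inner = 55 62 5c 5c 5c 5c 5c ∥ c6 78.
Outer hash (tag): even-index sum = 481 mod 256 = 225; odd-index sum = 480 mod 256 = 224 → e1 e0.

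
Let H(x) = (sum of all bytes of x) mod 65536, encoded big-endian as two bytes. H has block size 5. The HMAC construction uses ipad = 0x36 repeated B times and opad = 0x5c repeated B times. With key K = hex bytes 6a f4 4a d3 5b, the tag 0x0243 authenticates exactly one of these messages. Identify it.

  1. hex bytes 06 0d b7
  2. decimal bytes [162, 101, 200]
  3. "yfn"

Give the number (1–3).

1

Key hex bytes 6a f4 4a d3 5b is exactly B = 5 bytes: K' = 6a f4 4a d3 5b.
K' ⊕ ipad = 5c c2 7c e5 6d; K' ⊕ opad = 36 a8 16 8f 07.
m1: inner = H(5c c2 7c e5 6d 06 0d b7) = 03 b6; tag = H(36 a8 16 8f 07 03 b6) = 0243 ← matches
m2: inner = H(5c c2 7c e5 6d a2 65 c8) = 04 bb; tag = H(36 a8 16 8f 07 04 bb) = 0249
m3: inner = H(5c c2 7c e5 6d 79 66 6e) = 04 39; tag = H(36 a8 16 8f 07 04 39) = 01c7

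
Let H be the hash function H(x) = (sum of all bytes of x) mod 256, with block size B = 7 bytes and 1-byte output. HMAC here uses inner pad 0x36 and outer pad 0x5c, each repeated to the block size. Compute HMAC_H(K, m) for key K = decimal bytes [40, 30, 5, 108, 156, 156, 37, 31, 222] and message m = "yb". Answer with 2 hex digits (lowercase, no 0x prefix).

Key decimal bytes [40, 30, 5, 108, 156, 156, 37, 31, 222] = 28 1e 05 6c 9c 9c 25 1f de is 9 bytes > B = 7, so hash it first: H(key) = 11, then zero-pad to 7 bytes: K' = 11 00 00 00 00 00 00.
K' ⊕ ipad = 27 36 36 36 36 36 36.  K' ⊕ opad = 4d 5c 5c 5c 5c 5c 5c.
Inner input = (K'⊕ipad) ∥ m = 27 36 36 36 36 36 36 ∥ 79 62.
Inner hash: sum = 39+54+54+54+54+54+54+121+98 = 582; mod 256 = 70 → 46.
Outer input = (K'⊕opad) ∥ inner = 4d 5c 5c 5c 5c 5c 5c ∥ 46.
Outer hash (tag): sum = 77+92+92+92+92+92+92+70 = 699; mod 256 = 187 → bb.

bb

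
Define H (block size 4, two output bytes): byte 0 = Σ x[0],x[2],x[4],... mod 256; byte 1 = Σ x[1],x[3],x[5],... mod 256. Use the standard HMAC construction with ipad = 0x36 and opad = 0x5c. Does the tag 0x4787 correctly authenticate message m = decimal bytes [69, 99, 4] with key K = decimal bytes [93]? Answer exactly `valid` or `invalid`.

valid

Key decimal bytes [93] = 5d is 1 byte ≤ B = 4; zero-pad to 4 bytes: K' = 5d 00 00 00.
K' ⊕ ipad = 6b 36 36 36; K' ⊕ opad = 01 5c 5c 5c.
Inner hash: even-index sum = 234 mod 256 = 234; odd-index sum = 207 mod 256 = 207 → ea cf.
Outer hash (recomputed tag): even-index sum = 327 mod 256 = 71; odd-index sum = 391 mod 256 = 135 → 47 87.
Recomputed tag = 4787; claimed = 4787 → match.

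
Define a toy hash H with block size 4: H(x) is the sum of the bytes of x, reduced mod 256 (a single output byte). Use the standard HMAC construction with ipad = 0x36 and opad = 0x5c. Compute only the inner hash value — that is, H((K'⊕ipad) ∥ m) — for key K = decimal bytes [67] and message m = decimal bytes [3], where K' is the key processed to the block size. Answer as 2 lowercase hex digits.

1a

Key decimal bytes [67] = 43 is 1 byte ≤ B = 4; zero-pad to 4 bytes: K' = 43 00 00 00.
K' ⊕ ipad = 75 36 36 36.
Inner input = 75 36 36 36 ∥ 03.
Inner hash: sum = 117+54+54+54+3 = 282; mod 256 = 26 → 1a.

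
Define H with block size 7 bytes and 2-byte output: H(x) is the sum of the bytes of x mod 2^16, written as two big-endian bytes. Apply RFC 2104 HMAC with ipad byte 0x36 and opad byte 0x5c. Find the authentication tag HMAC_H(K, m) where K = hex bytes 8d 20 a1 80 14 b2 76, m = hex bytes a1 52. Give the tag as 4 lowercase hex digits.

Key hex bytes 8d 20 a1 80 14 b2 76 is exactly B = 7 bytes: K' = 8d 20 a1 80 14 b2 76.
K' ⊕ ipad = bb 16 97 b6 22 84 40.  K' ⊕ opad = d1 7c fd dc 48 ee 2a.
Inner input = (K'⊕ipad) ∥ m = bb 16 97 b6 22 84 40 ∥ a1 52.
Inner hash: sum = 187+22+151+182+34+132+64+161+82 = 1015 → 03 f7.
Outer input = (K'⊕opad) ∥ inner = d1 7c fd dc 48 ee 2a ∥ 03 f7.
Outer hash (tag): sum = 209+124+253+220+72+238+42+3+247 = 1408 → 05 80.

0580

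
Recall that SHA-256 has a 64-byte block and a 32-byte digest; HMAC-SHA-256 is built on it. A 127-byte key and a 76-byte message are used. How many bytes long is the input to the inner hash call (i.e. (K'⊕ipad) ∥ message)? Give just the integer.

Key is 127 > 64 bytes, so it is hashed to 32 bytes then zero-padded to 64: |K'| = 64.
Inner input = (K'⊕ipad) ∥ m → 64 + 76 = 140 bytes.

140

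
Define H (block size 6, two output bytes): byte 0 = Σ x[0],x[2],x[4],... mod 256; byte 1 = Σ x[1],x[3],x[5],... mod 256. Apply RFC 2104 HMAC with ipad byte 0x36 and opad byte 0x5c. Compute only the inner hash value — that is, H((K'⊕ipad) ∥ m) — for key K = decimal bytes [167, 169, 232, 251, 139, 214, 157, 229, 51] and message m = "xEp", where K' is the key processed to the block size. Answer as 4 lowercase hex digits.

301a

Key decimal bytes [167, 169, 232, 251, 139, 214, 157, 229, 51] = a7 a9 e8 fb 8b d6 9d e5 33 is 9 bytes > B = 6, so hash it first: H(key) = ea 5f, then zero-pad to 6 bytes: K' = ea 5f 00 00 00 00.
K' ⊕ ipad = dc 69 36 36 36 36.
Inner input = dc 69 36 36 36 36 ∥ 78 45 70.
Inner hash: even-index sum = 560 mod 256 = 48; odd-index sum = 282 mod 256 = 26 → 30 1a.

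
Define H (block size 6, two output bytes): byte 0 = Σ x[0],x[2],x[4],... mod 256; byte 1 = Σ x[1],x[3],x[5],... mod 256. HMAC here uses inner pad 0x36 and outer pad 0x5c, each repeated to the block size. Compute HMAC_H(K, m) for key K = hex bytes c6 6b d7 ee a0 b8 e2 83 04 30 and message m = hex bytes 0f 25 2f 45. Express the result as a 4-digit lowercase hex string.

Key hex bytes c6 6b d7 ee a0 b8 e2 83 04 30 is 10 bytes > B = 6, so hash it first: H(key) = 23 c4, then zero-pad to 6 bytes: K' = 23 c4 00 00 00 00.
K' ⊕ ipad = 15 f2 36 36 36 36.  K' ⊕ opad = 7f 98 5c 5c 5c 5c.
Inner input = (K'⊕ipad) ∥ m = 15 f2 36 36 36 36 ∥ 0f 25 2f 45.
Inner hash: even-index sum = 191 mod 256 = 191; odd-index sum = 456 mod 256 = 200 → bf c8.
Outer input = (K'⊕opad) ∥ inner = 7f 98 5c 5c 5c 5c ∥ bf c8.
Outer hash (tag): even-index sum = 502 mod 256 = 246; odd-index sum = 536 mod 256 = 24 → f6 18.

f618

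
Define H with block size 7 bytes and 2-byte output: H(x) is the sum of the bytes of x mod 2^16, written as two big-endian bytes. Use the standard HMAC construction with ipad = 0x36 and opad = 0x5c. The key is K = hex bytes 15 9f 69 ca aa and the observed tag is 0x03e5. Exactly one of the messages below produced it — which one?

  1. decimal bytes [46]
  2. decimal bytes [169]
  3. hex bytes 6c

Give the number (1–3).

1

Key hex bytes 15 9f 69 ca aa is 5 bytes ≤ B = 7; zero-pad to 7 bytes: K' = 15 9f 69 ca aa 00 00.
K' ⊕ ipad = 23 a9 5f fc 9c 36 36; K' ⊕ opad = 49 c3 35 96 f6 5c 5c.
m1: inner = H(23 a9 5f fc 9c 36 36 2e) = 03 5d; tag = H(49 c3 35 96 f6 5c 5c 03 5d) = 03e5 ← matches
m2: inner = H(23 a9 5f fc 9c 36 36 a9) = 03 d8; tag = H(49 c3 35 96 f6 5c 5c 03 d8) = 0460
m3: inner = H(23 a9 5f fc 9c 36 36 6c) = 03 9b; tag = H(49 c3 35 96 f6 5c 5c 03 9b) = 0423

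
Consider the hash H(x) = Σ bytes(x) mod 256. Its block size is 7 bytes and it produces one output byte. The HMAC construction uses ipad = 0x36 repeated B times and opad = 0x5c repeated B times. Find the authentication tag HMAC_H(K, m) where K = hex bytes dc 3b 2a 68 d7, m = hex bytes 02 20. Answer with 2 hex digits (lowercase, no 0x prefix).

b4

Key hex bytes dc 3b 2a 68 d7 is 5 bytes ≤ B = 7; zero-pad to 7 bytes: K' = dc 3b 2a 68 d7 00 00.
K' ⊕ ipad = ea 0d 1c 5e e1 36 36.  K' ⊕ opad = 80 67 76 34 8b 5c 5c.
Inner input = (K'⊕ipad) ∥ m = ea 0d 1c 5e e1 36 36 ∥ 02 20.
Inner hash: sum = 234+13+28+94+225+54+54+2+32 = 736; mod 256 = 224 → e0.
Outer input = (K'⊕opad) ∥ inner = 80 67 76 34 8b 5c 5c ∥ e0.
Outer hash (tag): sum = 128+103+118+52+139+92+92+224 = 948; mod 256 = 180 → b4.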